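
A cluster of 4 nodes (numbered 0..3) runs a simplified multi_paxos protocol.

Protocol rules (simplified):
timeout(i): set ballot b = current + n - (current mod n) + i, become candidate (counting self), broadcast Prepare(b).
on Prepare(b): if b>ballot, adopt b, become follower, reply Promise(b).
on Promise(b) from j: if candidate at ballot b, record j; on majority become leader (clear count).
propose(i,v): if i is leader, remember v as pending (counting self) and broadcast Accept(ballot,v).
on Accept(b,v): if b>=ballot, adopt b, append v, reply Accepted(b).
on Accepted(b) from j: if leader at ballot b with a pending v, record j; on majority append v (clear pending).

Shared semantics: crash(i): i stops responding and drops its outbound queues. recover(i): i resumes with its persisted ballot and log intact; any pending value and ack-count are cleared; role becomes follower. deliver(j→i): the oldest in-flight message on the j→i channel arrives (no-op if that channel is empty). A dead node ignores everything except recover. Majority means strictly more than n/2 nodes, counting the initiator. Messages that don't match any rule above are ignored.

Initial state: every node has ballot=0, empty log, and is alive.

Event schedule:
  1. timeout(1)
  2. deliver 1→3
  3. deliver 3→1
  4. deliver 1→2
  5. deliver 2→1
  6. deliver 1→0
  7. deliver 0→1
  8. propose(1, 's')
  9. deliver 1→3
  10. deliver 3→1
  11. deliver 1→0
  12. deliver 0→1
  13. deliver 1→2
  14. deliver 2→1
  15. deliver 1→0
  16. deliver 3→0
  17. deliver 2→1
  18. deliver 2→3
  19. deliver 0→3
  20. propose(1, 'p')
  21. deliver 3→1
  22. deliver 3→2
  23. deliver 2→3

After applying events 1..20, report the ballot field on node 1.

5

after 1 — timeout(1): n1:cand/b5/[-]
after 2 — deliver 1→3: n3:foll/b5/[-]
after 3 — deliver 3→1: ·
after 4 — deliver 1→2: n2:foll/b5/[-]
after 5 — deliver 2→1: n1:lead/b5/[-]
after 6 — deliver 1→0: n0:foll/b5/[-]
after 7 — deliver 0→1: ·
after 8 — propose(1,'s'): ·
after 9 — deliver 1→3: n3:foll/b5/[s]
after 10 — deliver 3→1: ·
after 11 — deliver 1→0: n0:foll/b5/[s]
after 12 — deliver 0→1: n1:lead/b5/[s]
after 13 — deliver 1→2: n2:foll/b5/[s]
after 14 — deliver 2→1: ·
after 15 — deliver 1→0: ·
after 16 — deliver 3→0: ·
after 17 — deliver 2→1: ·
after 18 — deliver 2→3: ·
after 19 — deliver 0→3: ·
after 20 — propose(1,'p'): ·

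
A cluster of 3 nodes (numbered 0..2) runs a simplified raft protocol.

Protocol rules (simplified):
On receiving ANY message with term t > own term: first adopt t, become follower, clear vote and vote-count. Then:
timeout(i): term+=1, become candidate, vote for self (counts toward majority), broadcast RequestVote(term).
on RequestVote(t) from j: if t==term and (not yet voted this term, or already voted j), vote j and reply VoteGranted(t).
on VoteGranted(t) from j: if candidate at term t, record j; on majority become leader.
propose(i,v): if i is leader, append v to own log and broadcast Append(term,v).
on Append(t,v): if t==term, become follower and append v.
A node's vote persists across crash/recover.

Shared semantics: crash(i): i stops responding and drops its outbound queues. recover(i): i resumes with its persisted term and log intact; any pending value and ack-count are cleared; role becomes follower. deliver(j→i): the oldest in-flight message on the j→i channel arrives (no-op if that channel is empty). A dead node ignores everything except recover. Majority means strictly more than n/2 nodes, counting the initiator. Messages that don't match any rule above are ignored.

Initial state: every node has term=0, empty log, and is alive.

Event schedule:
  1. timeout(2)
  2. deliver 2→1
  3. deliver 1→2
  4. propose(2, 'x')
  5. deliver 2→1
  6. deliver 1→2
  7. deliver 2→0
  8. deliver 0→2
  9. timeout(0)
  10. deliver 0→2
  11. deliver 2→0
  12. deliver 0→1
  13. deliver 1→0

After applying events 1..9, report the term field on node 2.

after 1 — timeout(2): n2:cand/t1/[-]
after 2 — deliver 2→1: n1:foll/t1/[-]
after 3 — deliver 1→2: n2:lead/t1/[-]
after 4 — propose(2,'x'): n2:lead/t1/[x]
after 5 — deliver 2→1: n1:foll/t1/[x]
after 6 — deliver 1→2: ·
after 7 — deliver 2→0: n0:foll/t1/[-]
after 8 — deliver 0→2: ·
after 9 — timeout(0): n0:cand/t2/[-]

1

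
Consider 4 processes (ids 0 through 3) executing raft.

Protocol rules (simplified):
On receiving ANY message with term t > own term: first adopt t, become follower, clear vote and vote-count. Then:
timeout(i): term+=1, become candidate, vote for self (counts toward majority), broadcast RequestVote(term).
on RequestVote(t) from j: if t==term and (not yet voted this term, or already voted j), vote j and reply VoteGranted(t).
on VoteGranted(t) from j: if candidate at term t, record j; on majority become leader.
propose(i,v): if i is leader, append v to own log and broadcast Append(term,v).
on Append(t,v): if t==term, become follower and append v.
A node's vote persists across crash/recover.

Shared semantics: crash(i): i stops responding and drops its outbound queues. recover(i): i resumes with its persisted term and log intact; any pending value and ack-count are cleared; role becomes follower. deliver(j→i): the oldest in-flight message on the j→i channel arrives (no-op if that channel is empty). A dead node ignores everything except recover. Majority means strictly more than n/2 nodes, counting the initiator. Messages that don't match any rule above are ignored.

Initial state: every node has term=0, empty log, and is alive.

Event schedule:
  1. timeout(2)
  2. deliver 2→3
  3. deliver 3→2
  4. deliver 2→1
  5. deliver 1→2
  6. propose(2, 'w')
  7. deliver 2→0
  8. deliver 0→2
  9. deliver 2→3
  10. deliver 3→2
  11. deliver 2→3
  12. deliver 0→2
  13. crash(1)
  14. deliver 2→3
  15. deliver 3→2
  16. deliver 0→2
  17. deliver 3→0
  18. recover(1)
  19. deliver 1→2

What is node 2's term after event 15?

1. timeout(2):  <2:cand t1 ->
2. deliver 2→3:  <3:foll t1 ->
3. deliver 3→2:  nop
4. deliver 2→1:  <1:foll t1 ->
5. deliver 1→2:  <2:lead t1 ->
6. propose(2,'w'):  <2:lead t1 w>
7. deliver 2→0:  <0:foll t1 ->
8. deliver 0→2:  nop
9. deliver 2→3:  <3:foll t1 w>
10. deliver 3→2:  nop
11. deliver 2→3:  nop
12. deliver 0→2:  nop
13. crash(1):  <1:✗foll t1 ->
14. deliver 2→3:  nop
15. deliver 3→2:  nop

1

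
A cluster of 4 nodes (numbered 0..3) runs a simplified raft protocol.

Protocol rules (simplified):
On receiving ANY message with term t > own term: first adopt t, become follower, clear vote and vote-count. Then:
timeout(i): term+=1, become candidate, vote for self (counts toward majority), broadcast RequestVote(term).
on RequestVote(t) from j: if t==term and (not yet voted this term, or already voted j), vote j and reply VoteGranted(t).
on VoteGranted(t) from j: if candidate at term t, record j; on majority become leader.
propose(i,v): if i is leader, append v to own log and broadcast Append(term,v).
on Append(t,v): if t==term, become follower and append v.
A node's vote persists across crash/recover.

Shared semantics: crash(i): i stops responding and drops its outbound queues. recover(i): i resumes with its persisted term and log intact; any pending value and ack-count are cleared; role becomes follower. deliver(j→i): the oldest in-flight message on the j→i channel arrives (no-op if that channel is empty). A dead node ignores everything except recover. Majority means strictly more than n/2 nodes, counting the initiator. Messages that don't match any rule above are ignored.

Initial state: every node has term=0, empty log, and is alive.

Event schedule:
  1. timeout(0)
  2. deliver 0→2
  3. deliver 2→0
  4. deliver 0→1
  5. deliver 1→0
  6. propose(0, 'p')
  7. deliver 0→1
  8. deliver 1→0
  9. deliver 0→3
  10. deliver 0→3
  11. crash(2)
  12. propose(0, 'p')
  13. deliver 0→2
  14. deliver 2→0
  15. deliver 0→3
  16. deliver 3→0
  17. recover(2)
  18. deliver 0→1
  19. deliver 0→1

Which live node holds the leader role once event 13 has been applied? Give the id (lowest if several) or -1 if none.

step 1 timeout(0): 0={cand,t=1,log=-}
step 2 deliver 0→2: 2={foll,t=1,log=-}
step 3 deliver 2→0: —
step 4 deliver 0→1: 1={foll,t=1,log=-}
step 5 deliver 1→0: 0={lead,t=1,log=-}
step 6 propose(0,'p'): 0={lead,t=1,log=p}
step 7 deliver 0→1: 1={foll,t=1,log=p}
step 8 deliver 1→0: —
step 9 deliver 0→3: 3={foll,t=1,log=-}
step 10 deliver 0→3: 3={foll,t=1,log=p}
step 11 crash(2): 2={✗foll,t=1,log=-}
step 12 propose(0,'p'): 0={lead,t=1,log=p,p}
step 13 deliver 0→2: —

0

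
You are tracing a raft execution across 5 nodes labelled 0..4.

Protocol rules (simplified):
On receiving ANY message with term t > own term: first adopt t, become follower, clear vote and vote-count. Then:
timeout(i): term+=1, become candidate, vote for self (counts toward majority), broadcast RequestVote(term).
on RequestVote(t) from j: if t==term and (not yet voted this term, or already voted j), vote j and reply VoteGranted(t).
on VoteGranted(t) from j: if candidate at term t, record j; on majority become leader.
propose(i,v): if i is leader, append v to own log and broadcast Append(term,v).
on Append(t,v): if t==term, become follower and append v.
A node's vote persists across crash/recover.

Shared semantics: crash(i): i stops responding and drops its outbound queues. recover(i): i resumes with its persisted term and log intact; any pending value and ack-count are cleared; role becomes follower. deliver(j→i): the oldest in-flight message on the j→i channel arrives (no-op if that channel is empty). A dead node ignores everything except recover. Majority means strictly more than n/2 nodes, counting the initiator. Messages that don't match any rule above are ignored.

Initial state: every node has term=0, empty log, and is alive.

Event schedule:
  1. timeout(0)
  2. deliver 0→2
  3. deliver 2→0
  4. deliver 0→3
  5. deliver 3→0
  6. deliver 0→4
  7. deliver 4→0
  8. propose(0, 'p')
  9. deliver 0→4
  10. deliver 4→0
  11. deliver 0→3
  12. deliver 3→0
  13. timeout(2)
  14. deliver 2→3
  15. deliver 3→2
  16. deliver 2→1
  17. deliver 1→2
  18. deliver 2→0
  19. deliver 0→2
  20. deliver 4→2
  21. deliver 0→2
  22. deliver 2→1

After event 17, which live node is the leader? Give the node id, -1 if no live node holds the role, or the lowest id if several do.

0

1. timeout(0):  <0:cand t1 ->
2. deliver 0→2:  <2:foll t1 ->
3. deliver 2→0:  nop
4. deliver 0→3:  <3:foll t1 ->
5. deliver 3→0:  <0:lead t1 ->
6. deliver 0→4:  <4:foll t1 ->
7. deliver 4→0:  nop
8. propose(0,'p'):  <0:lead t1 p>
9. deliver 0→4:  <4:foll t1 p>
10. deliver 4→0:  nop
11. deliver 0→3:  <3:foll t1 p>
12. deliver 3→0:  nop
13. timeout(2):  <2:cand t2 ->
14. deliver 2→3:  <3:foll t2 p>
15. deliver 3→2:  nop
16. deliver 2→1:  <1:foll t2 ->
17. deliver 1→2:  <2:lead t2 ->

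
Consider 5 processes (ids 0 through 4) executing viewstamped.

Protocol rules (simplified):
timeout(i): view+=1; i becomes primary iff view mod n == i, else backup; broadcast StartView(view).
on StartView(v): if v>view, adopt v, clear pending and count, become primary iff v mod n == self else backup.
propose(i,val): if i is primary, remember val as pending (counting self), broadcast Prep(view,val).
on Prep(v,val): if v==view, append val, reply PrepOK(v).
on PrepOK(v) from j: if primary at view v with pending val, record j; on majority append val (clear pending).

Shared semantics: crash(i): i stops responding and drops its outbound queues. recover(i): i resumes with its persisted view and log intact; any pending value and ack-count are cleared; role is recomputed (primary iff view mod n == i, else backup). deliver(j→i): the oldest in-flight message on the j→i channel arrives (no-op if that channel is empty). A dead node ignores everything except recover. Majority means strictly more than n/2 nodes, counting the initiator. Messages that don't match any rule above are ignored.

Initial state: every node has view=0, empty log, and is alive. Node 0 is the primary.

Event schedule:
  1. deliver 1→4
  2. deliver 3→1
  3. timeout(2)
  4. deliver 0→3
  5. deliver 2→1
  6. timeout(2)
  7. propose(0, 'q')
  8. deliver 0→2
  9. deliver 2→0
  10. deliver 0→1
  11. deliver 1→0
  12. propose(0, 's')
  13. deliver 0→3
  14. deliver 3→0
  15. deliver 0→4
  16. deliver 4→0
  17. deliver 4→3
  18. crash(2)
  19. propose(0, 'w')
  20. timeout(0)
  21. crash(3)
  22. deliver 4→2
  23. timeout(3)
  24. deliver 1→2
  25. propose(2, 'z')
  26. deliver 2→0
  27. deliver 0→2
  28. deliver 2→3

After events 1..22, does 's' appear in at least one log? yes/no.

no

[1] deliver 1→4 → ∅
[2] deliver 3→1 → ∅
[3] timeout(2) → N2(back v1 [-])
[4] deliver 0→3 → ∅
[5] deliver 2→1 → N1(prim v1 [-])
[6] timeout(2) → N2(prim v2 [-])
[7] propose(0,'q') → ∅
[8] deliver 0→2 → ∅
[9] deliver 2→0 → N0(back v1 [-])
[10] deliver 0→1 → ∅
[11] deliver 1→0 → ∅
[12] propose(0,'s') → ∅
[13] deliver 0→3 → N3(back v0 [q])
[14] deliver 3→0 → ∅
[15] deliver 0→4 → N4(back v0 [q])
[16] deliver 4→0 → ∅
[17] deliver 4→3 → ∅
[18] crash(2) → N2(✗prim v2 [-])
[19] propose(0,'w') → ∅
[20] timeout(0) → N0(back v2 [-])
[21] crash(3) → N3(✗back v0 [q])
[22] deliver 4→2 → ∅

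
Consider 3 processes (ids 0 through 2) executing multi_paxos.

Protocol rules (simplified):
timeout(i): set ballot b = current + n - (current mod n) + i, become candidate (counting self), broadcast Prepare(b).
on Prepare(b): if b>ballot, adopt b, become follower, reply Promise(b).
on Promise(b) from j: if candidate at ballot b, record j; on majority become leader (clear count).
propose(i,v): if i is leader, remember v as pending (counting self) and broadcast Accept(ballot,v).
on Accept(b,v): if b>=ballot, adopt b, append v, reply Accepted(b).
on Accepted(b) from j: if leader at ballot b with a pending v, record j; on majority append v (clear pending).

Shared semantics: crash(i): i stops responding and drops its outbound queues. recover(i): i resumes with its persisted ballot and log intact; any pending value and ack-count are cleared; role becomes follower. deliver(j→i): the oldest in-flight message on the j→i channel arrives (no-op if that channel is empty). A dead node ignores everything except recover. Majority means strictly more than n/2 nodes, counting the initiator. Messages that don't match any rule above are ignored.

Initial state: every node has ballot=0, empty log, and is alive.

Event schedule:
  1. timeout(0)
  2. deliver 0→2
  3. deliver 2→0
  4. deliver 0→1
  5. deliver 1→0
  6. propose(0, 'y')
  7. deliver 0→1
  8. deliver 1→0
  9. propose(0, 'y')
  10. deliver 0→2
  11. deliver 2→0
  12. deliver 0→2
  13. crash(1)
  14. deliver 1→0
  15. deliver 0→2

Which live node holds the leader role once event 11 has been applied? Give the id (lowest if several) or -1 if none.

step 1 timeout(0): 0={cand,b=3,log=-}
step 2 deliver 0→2: 2={foll,b=3,log=-}
step 3 deliver 2→0: 0={lead,b=3,log=-}
step 4 deliver 0→1: 1={foll,b=3,log=-}
step 5 deliver 1→0: —
step 6 propose(0,'y'): —
step 7 deliver 0→1: 1={foll,b=3,log=y}
step 8 deliver 1→0: 0={lead,b=3,log=y}
step 9 propose(0,'y'): —
step 10 deliver 0→2: 2={foll,b=3,log=y}
step 11 deliver 2→0: 0={lead,b=3,log=y,y}

0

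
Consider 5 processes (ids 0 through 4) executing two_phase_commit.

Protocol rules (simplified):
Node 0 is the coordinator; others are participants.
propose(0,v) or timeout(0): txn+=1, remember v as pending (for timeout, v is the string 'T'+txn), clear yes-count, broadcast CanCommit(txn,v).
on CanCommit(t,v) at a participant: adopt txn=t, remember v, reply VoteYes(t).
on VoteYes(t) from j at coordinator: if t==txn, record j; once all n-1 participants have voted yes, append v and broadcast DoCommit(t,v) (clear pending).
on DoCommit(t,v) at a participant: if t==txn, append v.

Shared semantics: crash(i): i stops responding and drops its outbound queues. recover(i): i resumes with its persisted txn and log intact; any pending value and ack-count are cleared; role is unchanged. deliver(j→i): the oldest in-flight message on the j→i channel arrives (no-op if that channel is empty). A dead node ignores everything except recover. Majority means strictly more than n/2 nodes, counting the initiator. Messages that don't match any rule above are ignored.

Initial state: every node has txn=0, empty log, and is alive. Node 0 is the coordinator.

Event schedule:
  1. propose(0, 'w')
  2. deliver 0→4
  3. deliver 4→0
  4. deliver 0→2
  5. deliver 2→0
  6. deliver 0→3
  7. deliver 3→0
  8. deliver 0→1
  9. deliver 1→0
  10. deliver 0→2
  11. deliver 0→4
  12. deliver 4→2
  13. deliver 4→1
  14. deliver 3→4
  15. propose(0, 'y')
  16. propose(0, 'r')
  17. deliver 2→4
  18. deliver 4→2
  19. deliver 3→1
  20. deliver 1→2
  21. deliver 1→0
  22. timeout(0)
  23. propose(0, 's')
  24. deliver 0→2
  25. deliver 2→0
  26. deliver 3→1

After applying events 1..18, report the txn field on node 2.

1

e1 propose(0,'w'): 0[coor,t=1,-]
e2 deliver 0→4: 4[part,t=1,-]
e3 deliver 4→0: ·
e4 deliver 0→2: 2[part,t=1,-]
e5 deliver 2→0: ·
e6 deliver 0→3: 3[part,t=1,-]
e7 deliver 3→0: ·
e8 deliver 0→1: 1[part,t=1,-]
e9 deliver 1→0: 0[coor,t=1,w]
e10 deliver 0→2: 2[part,t=1,w]
e11 deliver 0→4: 4[part,t=1,w]
e12 deliver 4→2: ·
e13 deliver 4→1: ·
e14 deliver 3→4: ·
e15 propose(0,'y'): 0[coor,t=2,w]
e16 propose(0,'r'): 0[coor,t=3,w]
e17 deliver 2→4: ·
e18 deliver 4→2: ·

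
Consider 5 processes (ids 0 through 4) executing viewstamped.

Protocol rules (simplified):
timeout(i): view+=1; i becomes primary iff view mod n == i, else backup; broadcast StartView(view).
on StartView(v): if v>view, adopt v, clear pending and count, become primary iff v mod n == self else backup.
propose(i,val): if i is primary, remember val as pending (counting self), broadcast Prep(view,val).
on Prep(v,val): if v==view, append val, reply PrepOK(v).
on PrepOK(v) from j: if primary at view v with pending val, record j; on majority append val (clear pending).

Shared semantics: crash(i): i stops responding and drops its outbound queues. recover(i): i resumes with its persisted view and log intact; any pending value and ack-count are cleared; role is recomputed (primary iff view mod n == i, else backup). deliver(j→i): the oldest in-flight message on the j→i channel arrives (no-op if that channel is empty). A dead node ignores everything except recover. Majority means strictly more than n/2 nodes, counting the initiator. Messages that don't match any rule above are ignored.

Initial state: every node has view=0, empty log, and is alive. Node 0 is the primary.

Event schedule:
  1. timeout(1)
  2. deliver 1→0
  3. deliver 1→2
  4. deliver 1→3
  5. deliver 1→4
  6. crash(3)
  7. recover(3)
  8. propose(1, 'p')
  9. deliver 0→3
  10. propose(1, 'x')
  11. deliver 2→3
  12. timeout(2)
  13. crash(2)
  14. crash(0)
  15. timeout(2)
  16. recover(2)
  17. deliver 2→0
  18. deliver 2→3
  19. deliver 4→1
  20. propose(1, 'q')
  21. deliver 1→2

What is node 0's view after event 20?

1

e1 timeout(1): 1[prim,v=1,-]
e2 deliver 1→0: 0[back,v=1,-]
e3 deliver 1→2: 2[back,v=1,-]
e4 deliver 1→3: 3[back,v=1,-]
e5 deliver 1→4: 4[back,v=1,-]
e6 crash(3): 3[✗back,v=1,-]
e7 recover(3): 3[back,v=1,-]
e8 propose(1,'p'): ·
e9 deliver 0→3: ·
e10 propose(1,'x'): ·
e11 deliver 2→3: ·
e12 timeout(2): 2[prim,v=2,-]
e13 crash(2): 2[✗prim,v=2,-]
e14 crash(0): 0[✗back,v=1,-]
e15 timeout(2): ·
e16 recover(2): 2[prim,v=2,-]
e17 deliver 2→0: ·
e18 deliver 2→3: ·
e19 deliver 4→1: ·
e20 propose(1,'q'): ·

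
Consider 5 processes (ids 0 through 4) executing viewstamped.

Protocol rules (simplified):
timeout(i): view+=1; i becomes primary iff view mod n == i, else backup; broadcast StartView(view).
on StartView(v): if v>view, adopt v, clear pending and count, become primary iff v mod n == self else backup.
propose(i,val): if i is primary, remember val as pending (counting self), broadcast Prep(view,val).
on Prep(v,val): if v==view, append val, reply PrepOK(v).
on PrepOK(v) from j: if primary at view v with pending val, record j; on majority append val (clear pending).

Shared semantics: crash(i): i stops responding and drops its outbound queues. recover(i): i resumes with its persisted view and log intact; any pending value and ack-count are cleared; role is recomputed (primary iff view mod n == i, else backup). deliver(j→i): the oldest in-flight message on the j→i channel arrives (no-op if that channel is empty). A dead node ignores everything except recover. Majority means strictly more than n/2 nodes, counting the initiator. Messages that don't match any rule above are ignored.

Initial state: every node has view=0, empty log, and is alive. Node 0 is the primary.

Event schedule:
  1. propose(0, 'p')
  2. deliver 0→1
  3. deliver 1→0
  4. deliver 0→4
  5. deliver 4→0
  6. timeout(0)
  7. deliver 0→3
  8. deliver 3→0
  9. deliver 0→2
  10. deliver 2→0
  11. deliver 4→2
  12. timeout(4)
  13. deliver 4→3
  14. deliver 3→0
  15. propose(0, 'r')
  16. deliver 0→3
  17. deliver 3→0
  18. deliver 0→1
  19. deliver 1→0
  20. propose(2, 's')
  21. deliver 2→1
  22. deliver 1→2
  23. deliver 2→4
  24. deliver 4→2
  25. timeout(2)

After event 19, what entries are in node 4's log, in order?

p

1. propose(0,'p'):  nop
2. deliver 0→1:  <1:back v0 p>
3. deliver 1→0:  nop
4. deliver 0→4:  <4:back v0 p>
5. deliver 4→0:  <0:prim v0 p>
6. timeout(0):  <0:back v1 p>
7. deliver 0→3:  <3:back v0 p>
8. deliver 3→0:  nop
9. deliver 0→2:  <2:back v0 p>
10. deliver 2→0:  nop
11. deliver 4→2:  nop
12. timeout(4):  <4:back v1 p>
13. deliver 4→3:  <3:back v1 p>
14. deliver 3→0:  nop
15. propose(0,'r'):  nop
16. deliver 0→3:  nop
17. deliver 3→0:  nop
18. deliver 0→1:  <1:prim v1 p>
19. deliver 1→0:  nop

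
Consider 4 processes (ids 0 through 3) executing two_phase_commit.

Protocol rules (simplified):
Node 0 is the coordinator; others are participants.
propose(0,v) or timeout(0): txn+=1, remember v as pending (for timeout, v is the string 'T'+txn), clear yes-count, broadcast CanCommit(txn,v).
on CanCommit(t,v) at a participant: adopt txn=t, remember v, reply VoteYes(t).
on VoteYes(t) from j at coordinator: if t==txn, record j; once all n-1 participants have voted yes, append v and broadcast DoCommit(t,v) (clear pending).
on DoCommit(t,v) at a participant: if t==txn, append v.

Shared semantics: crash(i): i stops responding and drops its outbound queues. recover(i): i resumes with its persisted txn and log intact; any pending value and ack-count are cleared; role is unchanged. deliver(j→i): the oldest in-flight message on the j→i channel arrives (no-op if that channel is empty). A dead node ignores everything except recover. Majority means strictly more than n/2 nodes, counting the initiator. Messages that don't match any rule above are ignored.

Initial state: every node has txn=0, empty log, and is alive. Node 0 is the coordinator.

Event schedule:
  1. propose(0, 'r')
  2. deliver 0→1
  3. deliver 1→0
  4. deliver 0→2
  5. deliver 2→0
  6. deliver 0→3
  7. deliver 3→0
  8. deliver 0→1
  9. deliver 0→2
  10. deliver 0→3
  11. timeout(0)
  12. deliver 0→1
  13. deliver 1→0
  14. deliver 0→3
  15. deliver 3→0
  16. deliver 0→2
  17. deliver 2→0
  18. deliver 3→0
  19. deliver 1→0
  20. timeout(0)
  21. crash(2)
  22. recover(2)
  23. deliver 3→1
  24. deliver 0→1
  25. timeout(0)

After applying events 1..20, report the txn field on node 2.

2

e1 propose(0,'r'): 0[coor,t=1,-]
e2 deliver 0→1: 1[part,t=1,-]
e3 deliver 1→0: ·
e4 deliver 0→2: 2[part,t=1,-]
e5 deliver 2→0: ·
e6 deliver 0→3: 3[part,t=1,-]
e7 deliver 3→0: 0[coor,t=1,r]
e8 deliver 0→1: 1[part,t=1,r]
e9 deliver 0→2: 2[part,t=1,r]
e10 deliver 0→3: 3[part,t=1,r]
e11 timeout(0): 0[coor,t=2,r]
e12 deliver 0→1: 1[part,t=2,r]
e13 deliver 1→0: ·
e14 deliver 0→3: 3[part,t=2,r]
e15 deliver 3→0: ·
e16 deliver 0→2: 2[part,t=2,r]
e17 deliver 2→0: 0[coor,t=2,r,T2]
e18 deliver 3→0: ·
e19 deliver 1→0: ·
e20 timeout(0): 0[coor,t=3,r,T2]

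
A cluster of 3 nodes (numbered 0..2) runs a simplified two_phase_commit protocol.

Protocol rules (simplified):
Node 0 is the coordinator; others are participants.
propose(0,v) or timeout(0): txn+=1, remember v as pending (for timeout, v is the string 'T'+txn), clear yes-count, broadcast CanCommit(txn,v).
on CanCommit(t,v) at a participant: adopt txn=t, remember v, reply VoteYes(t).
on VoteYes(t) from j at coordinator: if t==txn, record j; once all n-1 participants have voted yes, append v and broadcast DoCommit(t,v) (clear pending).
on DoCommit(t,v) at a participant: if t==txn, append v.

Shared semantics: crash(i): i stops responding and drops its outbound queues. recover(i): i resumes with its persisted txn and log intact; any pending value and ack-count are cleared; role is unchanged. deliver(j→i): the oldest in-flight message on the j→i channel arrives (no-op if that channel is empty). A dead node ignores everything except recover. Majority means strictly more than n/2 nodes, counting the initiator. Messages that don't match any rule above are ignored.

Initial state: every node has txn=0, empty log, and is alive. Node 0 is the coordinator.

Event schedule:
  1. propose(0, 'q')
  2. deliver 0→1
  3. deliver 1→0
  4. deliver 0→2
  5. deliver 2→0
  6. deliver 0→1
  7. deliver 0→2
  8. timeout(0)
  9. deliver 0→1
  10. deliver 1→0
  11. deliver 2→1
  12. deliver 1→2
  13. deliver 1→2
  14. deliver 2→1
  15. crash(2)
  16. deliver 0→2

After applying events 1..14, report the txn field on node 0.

2

[1] propose(0,'q') → N0(coor t1 [-])
[2] deliver 0→1 → N1(part t1 [-])
[3] deliver 1→0 → ∅
[4] deliver 0→2 → N2(part t1 [-])
[5] deliver 2→0 → N0(coor t1 [q])
[6] deliver 0→1 → N1(part t1 [q])
[7] deliver 0→2 → N2(part t1 [q])
[8] timeout(0) → N0(coor t2 [q])
[9] deliver 0→1 → N1(part t2 [q])
[10] deliver 1→0 → ∅
[11] deliver 2→1 → ∅
[12] deliver 1→2 → ∅
[13] deliver 1→2 → ∅
[14] deliver 2→1 → ∅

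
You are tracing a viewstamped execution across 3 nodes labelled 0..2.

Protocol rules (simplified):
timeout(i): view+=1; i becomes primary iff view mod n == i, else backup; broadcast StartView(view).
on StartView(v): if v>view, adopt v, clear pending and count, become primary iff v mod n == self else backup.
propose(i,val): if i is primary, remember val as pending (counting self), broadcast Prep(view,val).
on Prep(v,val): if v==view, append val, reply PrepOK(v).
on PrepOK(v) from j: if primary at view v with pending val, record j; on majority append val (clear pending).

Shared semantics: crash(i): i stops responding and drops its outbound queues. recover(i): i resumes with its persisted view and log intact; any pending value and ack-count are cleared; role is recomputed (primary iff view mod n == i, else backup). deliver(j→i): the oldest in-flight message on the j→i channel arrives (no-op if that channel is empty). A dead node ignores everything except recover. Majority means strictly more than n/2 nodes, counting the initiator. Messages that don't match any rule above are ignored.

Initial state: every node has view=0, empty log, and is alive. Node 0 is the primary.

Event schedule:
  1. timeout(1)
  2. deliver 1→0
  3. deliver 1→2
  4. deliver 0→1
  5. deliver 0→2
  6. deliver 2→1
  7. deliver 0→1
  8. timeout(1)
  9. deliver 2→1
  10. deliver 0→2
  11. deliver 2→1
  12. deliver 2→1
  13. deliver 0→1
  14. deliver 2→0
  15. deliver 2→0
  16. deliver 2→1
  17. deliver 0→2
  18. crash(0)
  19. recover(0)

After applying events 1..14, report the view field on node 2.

1

1. timeout(1):  <1:prim v1 ->
2. deliver 1→0:  <0:back v1 ->
3. deliver 1→2:  <2:back v1 ->
4. deliver 0→1:  nop
5. deliver 0→2:  nop
6. deliver 2→1:  nop
7. deliver 0→1:  nop
8. timeout(1):  <1:back v2 ->
9. deliver 2→1:  nop
10. deliver 0→2:  nop
11. deliver 2→1:  nop
12. deliver 2→1:  nop
13. deliver 0→1:  nop
14. deliver 2→0:  nop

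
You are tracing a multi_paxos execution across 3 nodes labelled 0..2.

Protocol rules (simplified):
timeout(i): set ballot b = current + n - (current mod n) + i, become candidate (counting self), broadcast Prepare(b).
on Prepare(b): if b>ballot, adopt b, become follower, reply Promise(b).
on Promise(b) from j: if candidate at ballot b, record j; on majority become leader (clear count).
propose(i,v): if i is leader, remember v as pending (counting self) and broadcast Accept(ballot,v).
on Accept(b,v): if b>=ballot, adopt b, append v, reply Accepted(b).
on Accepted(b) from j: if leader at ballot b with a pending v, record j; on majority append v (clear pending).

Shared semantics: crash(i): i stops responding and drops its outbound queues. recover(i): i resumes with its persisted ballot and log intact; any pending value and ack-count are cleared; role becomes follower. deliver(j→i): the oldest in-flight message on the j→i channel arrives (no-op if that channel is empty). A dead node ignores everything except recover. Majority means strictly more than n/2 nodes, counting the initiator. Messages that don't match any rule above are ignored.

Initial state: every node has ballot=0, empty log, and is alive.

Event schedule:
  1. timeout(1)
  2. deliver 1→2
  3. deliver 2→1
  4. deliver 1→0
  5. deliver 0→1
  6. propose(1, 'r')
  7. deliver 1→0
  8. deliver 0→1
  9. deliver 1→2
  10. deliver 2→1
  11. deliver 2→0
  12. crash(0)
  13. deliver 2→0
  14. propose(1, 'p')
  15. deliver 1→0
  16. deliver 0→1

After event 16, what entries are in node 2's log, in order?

step 1 timeout(1): 1={cand,b=4,log=-}
step 2 deliver 1→2: 2={foll,b=4,log=-}
step 3 deliver 2→1: 1={lead,b=4,log=-}
step 4 deliver 1→0: 0={foll,b=4,log=-}
step 5 deliver 0→1: —
step 6 propose(1,'r'): —
step 7 deliver 1→0: 0={foll,b=4,log=r}
step 8 deliver 0→1: 1={lead,b=4,log=r}
step 9 deliver 1→2: 2={foll,b=4,log=r}
step 10 deliver 2→1: —
step 11 deliver 2→0: —
step 12 crash(0): 0={✗foll,b=4,log=r}
step 13 deliver 2→0: —
step 14 propose(1,'p'): —
step 15 deliver 1→0: —
step 16 deliver 0→1: —

r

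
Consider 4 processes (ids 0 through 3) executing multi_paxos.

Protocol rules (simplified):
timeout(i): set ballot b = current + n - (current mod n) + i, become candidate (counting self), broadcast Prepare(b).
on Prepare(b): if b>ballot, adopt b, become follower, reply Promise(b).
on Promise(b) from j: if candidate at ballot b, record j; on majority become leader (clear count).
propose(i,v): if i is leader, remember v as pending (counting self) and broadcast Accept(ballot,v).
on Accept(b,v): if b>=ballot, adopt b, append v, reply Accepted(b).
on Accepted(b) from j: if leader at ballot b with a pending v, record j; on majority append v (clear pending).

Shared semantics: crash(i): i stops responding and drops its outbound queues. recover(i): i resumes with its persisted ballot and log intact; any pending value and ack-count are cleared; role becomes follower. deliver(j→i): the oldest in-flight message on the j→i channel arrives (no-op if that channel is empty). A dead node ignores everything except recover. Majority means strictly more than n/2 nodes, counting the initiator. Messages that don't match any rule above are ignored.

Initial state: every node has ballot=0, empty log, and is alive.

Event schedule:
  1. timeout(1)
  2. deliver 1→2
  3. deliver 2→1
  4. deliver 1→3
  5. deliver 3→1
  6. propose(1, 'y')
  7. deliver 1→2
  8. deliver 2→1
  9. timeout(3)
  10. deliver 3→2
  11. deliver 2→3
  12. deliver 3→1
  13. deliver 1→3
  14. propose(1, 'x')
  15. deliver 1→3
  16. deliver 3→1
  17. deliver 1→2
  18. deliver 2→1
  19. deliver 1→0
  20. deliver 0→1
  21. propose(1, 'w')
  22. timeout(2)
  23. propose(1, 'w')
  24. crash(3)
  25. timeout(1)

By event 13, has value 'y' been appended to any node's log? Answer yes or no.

[1] timeout(1) → N1(cand b5 [-])
[2] deliver 1→2 → N2(foll b5 [-])
[3] deliver 2→1 → ∅
[4] deliver 1→3 → N3(foll b5 [-])
[5] deliver 3→1 → N1(lead b5 [-])
[6] propose(1,'y') → ∅
[7] deliver 1→2 → N2(foll b5 [y])
[8] deliver 2→1 → ∅
[9] timeout(3) → N3(cand b11 [-])
[10] deliver 3→2 → N2(foll b11 [y])
[11] deliver 2→3 → ∅
[12] deliver 3→1 → N1(foll b11 [-])
[13] deliver 1→3 → ∅

yes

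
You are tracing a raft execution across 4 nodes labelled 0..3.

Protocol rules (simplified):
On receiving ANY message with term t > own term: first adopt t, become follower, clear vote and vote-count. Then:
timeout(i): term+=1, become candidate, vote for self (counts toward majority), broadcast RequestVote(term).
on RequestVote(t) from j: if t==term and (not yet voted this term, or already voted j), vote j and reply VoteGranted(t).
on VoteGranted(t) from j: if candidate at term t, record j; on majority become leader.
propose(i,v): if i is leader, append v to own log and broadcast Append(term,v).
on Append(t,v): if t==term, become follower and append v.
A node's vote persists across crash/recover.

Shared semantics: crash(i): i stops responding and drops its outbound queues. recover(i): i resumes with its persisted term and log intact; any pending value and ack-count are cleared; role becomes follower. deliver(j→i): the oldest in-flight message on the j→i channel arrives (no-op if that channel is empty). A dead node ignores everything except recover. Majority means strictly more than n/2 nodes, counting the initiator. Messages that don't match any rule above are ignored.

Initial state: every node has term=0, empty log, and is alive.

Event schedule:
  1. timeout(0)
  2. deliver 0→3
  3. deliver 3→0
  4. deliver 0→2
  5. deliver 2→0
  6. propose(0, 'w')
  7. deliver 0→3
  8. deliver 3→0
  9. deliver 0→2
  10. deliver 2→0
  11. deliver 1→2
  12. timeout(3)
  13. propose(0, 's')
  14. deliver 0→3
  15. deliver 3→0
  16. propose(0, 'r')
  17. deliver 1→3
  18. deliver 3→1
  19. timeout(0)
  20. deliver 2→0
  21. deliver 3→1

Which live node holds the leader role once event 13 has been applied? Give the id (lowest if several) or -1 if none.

step 1 timeout(0): 0={cand,t=1,log=-}
step 2 deliver 0→3: 3={foll,t=1,log=-}
step 3 deliver 3→0: —
step 4 deliver 0→2: 2={foll,t=1,log=-}
step 5 deliver 2→0: 0={lead,t=1,log=-}
step 6 propose(0,'w'): 0={lead,t=1,log=w}
step 7 deliver 0→3: 3={foll,t=1,log=w}
step 8 deliver 3→0: —
step 9 deliver 0→2: 2={foll,t=1,log=w}
step 10 deliver 2→0: —
step 11 deliver 1→2: —
step 12 timeout(3): 3={cand,t=2,log=w}
step 13 propose(0,'s'): 0={lead,t=1,log=w,s}

0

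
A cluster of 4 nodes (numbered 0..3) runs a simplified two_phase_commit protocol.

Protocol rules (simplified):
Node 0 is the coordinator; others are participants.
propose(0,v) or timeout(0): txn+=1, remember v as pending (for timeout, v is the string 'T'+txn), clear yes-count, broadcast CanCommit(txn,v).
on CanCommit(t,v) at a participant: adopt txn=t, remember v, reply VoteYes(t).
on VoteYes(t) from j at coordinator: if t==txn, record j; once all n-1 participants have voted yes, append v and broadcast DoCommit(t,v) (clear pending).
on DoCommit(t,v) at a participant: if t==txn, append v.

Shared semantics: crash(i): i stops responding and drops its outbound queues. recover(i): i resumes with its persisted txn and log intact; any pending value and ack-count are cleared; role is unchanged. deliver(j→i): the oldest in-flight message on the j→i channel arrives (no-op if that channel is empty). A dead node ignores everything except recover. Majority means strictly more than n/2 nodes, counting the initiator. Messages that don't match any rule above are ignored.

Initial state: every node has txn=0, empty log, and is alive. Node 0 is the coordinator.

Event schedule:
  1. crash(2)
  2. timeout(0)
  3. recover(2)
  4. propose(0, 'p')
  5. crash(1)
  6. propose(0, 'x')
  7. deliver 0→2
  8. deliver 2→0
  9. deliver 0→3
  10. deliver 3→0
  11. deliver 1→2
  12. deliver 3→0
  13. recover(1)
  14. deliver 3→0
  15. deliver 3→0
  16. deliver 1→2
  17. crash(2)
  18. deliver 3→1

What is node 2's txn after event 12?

e1 crash(2): 2[✗part,t=0,-]
e2 timeout(0): 0[coor,t=1,-]
e3 recover(2): 2[part,t=0,-]
e4 propose(0,'p'): 0[coor,t=2,-]
e5 crash(1): 1[✗part,t=0,-]
e6 propose(0,'x'): 0[coor,t=3,-]
e7 deliver 0→2: 2[part,t=1,-]
e8 deliver 2→0: ·
e9 deliver 0→3: 3[part,t=1,-]
e10 deliver 3→0: ·
e11 deliver 1→2: ·
e12 deliver 3→0: ·

1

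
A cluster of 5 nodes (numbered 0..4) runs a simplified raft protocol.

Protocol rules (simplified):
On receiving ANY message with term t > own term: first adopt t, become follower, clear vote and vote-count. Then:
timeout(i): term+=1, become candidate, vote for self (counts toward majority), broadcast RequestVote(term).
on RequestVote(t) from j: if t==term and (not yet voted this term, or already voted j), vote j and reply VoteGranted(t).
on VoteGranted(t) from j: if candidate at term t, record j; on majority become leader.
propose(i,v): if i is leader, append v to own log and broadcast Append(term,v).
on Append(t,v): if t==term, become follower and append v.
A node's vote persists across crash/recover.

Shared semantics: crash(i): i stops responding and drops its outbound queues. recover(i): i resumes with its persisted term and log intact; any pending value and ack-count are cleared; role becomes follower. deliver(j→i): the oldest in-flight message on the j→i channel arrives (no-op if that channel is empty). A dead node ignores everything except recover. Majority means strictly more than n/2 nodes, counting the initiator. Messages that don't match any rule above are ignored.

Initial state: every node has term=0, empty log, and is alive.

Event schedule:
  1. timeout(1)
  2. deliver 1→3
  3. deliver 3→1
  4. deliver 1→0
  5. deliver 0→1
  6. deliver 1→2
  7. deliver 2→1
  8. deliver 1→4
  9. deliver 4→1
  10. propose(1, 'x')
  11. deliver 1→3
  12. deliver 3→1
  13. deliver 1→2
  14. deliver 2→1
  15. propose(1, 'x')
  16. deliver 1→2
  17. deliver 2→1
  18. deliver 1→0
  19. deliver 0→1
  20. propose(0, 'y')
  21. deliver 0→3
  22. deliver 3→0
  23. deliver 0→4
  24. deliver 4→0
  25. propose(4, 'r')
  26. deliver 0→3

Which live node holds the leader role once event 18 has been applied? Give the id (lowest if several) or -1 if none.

1

step 1 timeout(1): 1={cand,t=1,log=-}
step 2 deliver 1→3: 3={foll,t=1,log=-}
step 3 deliver 3→1: —
step 4 deliver 1→0: 0={foll,t=1,log=-}
step 5 deliver 0→1: 1={lead,t=1,log=-}
step 6 deliver 1→2: 2={foll,t=1,log=-}
step 7 deliver 2→1: —
step 8 deliver 1→4: 4={foll,t=1,log=-}
step 9 deliver 4→1: —
step 10 propose(1,'x'): 1={lead,t=1,log=x}
step 11 deliver 1→3: 3={foll,t=1,log=x}
step 12 deliver 3→1: —
step 13 deliver 1→2: 2={foll,t=1,log=x}
step 14 deliver 2→1: —
step 15 propose(1,'x'): 1={lead,t=1,log=x,x}
step 16 deliver 1→2: 2={foll,t=1,log=x,x}
step 17 deliver 2→1: —
step 18 deliver 1→0: 0={foll,t=1,log=x}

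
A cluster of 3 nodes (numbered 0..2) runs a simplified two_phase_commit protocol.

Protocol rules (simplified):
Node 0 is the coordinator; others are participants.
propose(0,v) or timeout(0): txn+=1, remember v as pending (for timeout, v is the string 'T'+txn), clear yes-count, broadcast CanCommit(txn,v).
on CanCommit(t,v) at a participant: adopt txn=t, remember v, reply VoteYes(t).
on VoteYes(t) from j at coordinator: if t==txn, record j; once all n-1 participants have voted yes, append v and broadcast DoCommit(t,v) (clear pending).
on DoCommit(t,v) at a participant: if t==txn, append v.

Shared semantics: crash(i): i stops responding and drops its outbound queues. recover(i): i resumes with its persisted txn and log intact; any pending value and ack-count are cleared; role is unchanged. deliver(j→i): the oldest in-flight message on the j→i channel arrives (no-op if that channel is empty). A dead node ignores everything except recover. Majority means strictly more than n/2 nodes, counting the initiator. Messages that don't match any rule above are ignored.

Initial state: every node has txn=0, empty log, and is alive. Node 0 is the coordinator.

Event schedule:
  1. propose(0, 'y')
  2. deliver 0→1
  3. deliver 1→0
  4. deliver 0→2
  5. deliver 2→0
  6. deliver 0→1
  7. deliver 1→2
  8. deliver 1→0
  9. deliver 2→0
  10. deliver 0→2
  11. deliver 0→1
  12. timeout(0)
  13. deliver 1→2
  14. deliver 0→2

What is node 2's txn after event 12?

e1 propose(0,'y'): 0[coor,t=1,-]
e2 deliver 0→1: 1[part,t=1,-]
e3 deliver 1→0: ·
e4 deliver 0→2: 2[part,t=1,-]
e5 deliver 2→0: 0[coor,t=1,y]
e6 deliver 0→1: 1[part,t=1,y]
e7 deliver 1→2: ·
e8 deliver 1→0: ·
e9 deliver 2→0: ·
e10 deliver 0→2: 2[part,t=1,y]
e11 deliver 0→1: ·
e12 timeout(0): 0[coor,t=2,y]

1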